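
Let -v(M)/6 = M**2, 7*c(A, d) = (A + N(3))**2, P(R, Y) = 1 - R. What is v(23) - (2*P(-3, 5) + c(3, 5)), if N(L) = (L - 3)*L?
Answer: -22283/7 ≈ -3183.3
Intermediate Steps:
N(L) = L*(-3 + L) (N(L) = (-3 + L)*L = L*(-3 + L))
c(A, d) = A**2/7 (c(A, d) = (A + 3*(-3 + 3))**2/7 = (A + 3*0)**2/7 = (A + 0)**2/7 = A**2/7)
v(M) = -6*M**2
v(23) - (2*P(-3, 5) + c(3, 5)) = -6*23**2 - (2*(1 - 1*(-3)) + (1/7)*3**2) = -6*529 - (2*(1 + 3) + (1/7)*9) = -3174 - (2*4 + 9/7) = -3174 - (8 + 9/7) = -3174 - 1*65/7 = -3174 - 65/7 = -22283/7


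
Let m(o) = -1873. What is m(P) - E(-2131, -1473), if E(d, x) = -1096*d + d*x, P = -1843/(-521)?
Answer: -5476412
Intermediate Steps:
P = 1843/521 (P = -1843*(-1/521) = 1843/521 ≈ 3.5374)
m(P) - E(-2131, -1473) = -1873 - (-2131)*(-1096 - 1473) = -1873 - (-2131)*(-2569) = -1873 - 1*5474539 = -1873 - 5474539 = -5476412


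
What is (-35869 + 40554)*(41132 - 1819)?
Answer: 184181405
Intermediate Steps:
(-35869 + 40554)*(41132 - 1819) = 4685*39313 = 184181405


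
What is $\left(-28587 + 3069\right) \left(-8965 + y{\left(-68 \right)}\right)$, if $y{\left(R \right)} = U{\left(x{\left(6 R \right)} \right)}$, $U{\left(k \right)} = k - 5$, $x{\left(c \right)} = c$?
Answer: $239307804$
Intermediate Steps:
$U{\left(k \right)} = -5 + k$
$y{\left(R \right)} = -5 + 6 R$
$\left(-28587 + 3069\right) \left(-8965 + y{\left(-68 \right)}\right) = \left(-28587 + 3069\right) \left(-8965 + \left(-5 + 6 \left(-68\right)\right)\right) = - 25518 \left(-8965 - 413\right) = \left(-25518\right) \left(-9378\right) = 239307804$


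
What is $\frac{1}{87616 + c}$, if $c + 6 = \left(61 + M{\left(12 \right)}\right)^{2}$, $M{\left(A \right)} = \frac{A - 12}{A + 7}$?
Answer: $\frac{1}{91331} \approx 1.0949 \cdot 10^{-5}$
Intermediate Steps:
$M{\left(A \right)} = \frac{-12 + A}{7 + A}$
$c = 3715$ ($c = -6 + \left(61 + \frac{-12 + 12}{7 + 12}\right)^{2} = -6 + \left(61 + \frac{1}{19} \cdot 0\right)^{2} = -6 + \left(61 + 0\right)^{2} = -6 + 61^{2} = -6 + 3721 = 3715$)
$\frac{1}{87616 + c} = \frac{1}{87616 + 3715} = \frac{1}{91331}$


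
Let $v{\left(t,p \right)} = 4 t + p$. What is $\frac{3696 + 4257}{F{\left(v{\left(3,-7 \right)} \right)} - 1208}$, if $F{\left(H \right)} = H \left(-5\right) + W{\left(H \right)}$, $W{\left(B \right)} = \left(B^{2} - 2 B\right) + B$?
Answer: $- \frac{7953}{1213} \approx -6.5565$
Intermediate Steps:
$W{\left(B \right)} = B^{2} - B$
$v{\left(t,p \right)} = p + 4 t$
$F{\left(H \right)} = - 5 H + H \left(-1 + H\right)$ ($F{\left(H \right)} = H \left(-5\right) + H \left(-1 + H\right) = - 5 H + H \left(-1 + H\right)$)
$\frac{3696 + 4257}{F{\left(v{\left(3,-7 \right)} \right)} - 1208} = \frac{3696 + 4257}{\left(-7 + 4 \cdot 3\right) \left(-6 + \left(-7 + 4 \cdot 3\right)\right) - 1208} = \frac{7953}{\left(-7 + 12\right) \left(-6 + \left(-7 + 12\right)\right) - 1208} = \frac{7953}{5 \left(-6 + 5\right) - 1208} = \frac{7953}{5 \left(-1\right) - 1208} = \frac{7953}{-5 - 1208} = \frac{7953}{-1213} = 7953 \left(- \frac{1}{1213}\right) = - \frac{7953}{1213}$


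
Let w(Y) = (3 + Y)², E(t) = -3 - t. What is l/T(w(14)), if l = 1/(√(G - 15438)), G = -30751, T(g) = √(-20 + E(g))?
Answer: -√21318/554268 ≈ -0.00026342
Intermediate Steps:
T(g) = √(-23 - g) (T(g) = √(-20 + (-3 - g)) = √(-23 - g))
l = -I*√46189/46189 (l = 1/(√(-30751 - 15438)) = 1/(√(-46189)) = 1/(I*√46189) = -I*√46189/46189 ≈ -0.004653*I)
l/T(w(14)) = (-I*√46189/46189)/(√(-23 - (3 + 14)²)) = (-I*√46189/46189)/(√(-23 - 1*17²)) = (-I*√46189/46189)/(√(-23 - 1*289)) = (-I*√46189/46189)/(√(-23 - 289)) = (-I*√46189/46189)/(√(-312)) = (-I*√46189/46189)/((2*I*√78)) = (-I*√46189/46189)*(-I*√78/156) = -√21318/554268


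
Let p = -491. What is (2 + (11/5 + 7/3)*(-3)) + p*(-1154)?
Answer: 2833012/5 ≈ 5.6660e+5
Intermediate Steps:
(2 + (11/5 + 7/3)*(-3)) + p*(-1154) = (2 + (11/5 + 7/3)*(-3)) - 491*(-1154) = (2 + (11*(⅕) + 7*(⅓))*(-3)) + 566614 = (2 + (11/5 + 7/3)*(-3)) + 566614 = (2 + (68/15)*(-3)) + 566614 = (2 - 68/5) + 566614 = -58/5 + 566614 = 2833012/5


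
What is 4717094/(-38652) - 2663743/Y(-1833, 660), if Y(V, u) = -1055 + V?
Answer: 1175474039/1468776 ≈ 800.31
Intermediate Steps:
4717094/(-38652) - 2663743/Y(-1833, 660) = 4717094/(-38652) - 2663743/(-1055 - 1833) = 4717094*(-1/38652) - 2663743/(-2888) = -2358547/19326 - 2663743*(-1/2888) = -2358547/19326 + 140197/152 = 1175474039/1468776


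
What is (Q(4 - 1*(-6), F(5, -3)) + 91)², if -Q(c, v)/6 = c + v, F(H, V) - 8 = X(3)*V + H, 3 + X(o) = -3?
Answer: 24025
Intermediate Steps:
X(o) = -6 (X(o) = -3 - 3 = -6)
F(H, V) = 8 + H - 6*V (F(H, V) = 8 + (-6*V + H) = 8 + (H - 6*V) = 8 + H - 6*V)
Q(c, v) = -6*c - 6*v (Q(c, v) = -6*(c + v) = -6*c - 6*v)
(Q(4 - 1*(-6), F(5, -3)) + 91)² = ((-6*(4 - 1*(-6)) - 6*(8 + 5 - 6*(-3))) + 91)² = ((-6*(4 + 6) - 6*(8 + 5 + 18)) + 91)² = ((-6*10 - 6*31) + 91)² = ((-60 - 186) + 91)² = (-246 + 91)² = (-155)² = 24025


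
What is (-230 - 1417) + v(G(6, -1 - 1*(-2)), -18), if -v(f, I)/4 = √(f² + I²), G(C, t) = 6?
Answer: -1647 - 24*√10 ≈ -1722.9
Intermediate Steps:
v(f, I) = -4*√(I² + f²) (v(f, I) = -4*√(f² + I²) = -4*√(I² + f²))
(-230 - 1417) + v(G(6, -1 - 1*(-2)), -18) = (-230 - 1417) - 4*√((-18)² + 6²) = -1647 - 4*√(324 + 36) = -1647 - 24*√10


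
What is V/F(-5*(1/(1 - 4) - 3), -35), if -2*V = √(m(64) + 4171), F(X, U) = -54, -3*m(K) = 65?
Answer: √2334/81 ≈ 0.59644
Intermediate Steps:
m(K) = -65/3 (m(K) = -⅓*65 = -65/3)
V = -2*√2334/3 (V = -√(-65/3 + 4171)/2 = -2*√2334/3 ≈ -32.208)
V/F(-5*(1/(1 - 4) - 3), -35) = -2*√2334/3/(-54) = -2*√2334/3*(-1/54) = √2334/81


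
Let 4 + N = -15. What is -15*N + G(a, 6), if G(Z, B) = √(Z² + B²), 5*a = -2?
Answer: 285 + 2*√226/5 ≈ 291.01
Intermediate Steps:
a = -⅖ (a = (⅕)*(-2) = -⅖ ≈ -0.40000)
N = -19 (N = -4 - 15 = -19)
G(Z, B) = √(B² + Z²)
-15*N + G(a, 6) = -15*(-19) + √(6² + (-⅖)²) = 285 + √(36 + 4/25) = 285 + √(904/25) = 285 + 2*√226/5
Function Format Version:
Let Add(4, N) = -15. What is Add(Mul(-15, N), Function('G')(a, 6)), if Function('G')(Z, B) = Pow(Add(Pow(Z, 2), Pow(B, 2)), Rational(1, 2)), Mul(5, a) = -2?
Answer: Add(285, Mul(Rational(2, 5), Pow(226, Rational(1, 2)))) ≈ 291.01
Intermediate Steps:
a = Rational(-2, 5) (a = Mul(Rational(1, 5), -2) = Rational(-2, 5) ≈ -0.40000)
N = -19 (N = Add(-4, -15) = -19)
Function('G')(Z, B) = Pow(Add(Pow(B, 2), Pow(Z, 2)), Rational(1, 2))
Add(Mul(-15, N), Function('G')(a, 6)) = Add(Mul(-15, -19), Pow(Add(Pow(6, 2), Pow(Rational(-2, 5), 2)), Rational(1, 2))) = Add(285, Pow(Add(36, Rational(4, 25)), Rational(1, 2))) = Add(285, Pow(Rational(904, 25), Rational(1, 2))) = Add(285, Mul(Rational(2, 5), Pow(226, Rational(1, 2))))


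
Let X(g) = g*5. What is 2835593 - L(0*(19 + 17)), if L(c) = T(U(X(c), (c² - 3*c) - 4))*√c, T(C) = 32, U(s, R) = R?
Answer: 2835593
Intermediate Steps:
X(g) = 5*g
L(c) = 32*√c
2835593 - L(0*(19 + 17)) = 2835593 - 32*√(0*(19 + 17)) = 2835593 - 32*√(0*36) = 2835593 - 32*√0 = 2835593 - 32*0 = 2835593 - 1*0 = 2835593 + 0 = 2835593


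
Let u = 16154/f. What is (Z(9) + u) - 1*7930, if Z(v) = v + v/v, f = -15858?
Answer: -62805757/7929 ≈ -7921.0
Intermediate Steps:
u = -8077/7929 (u = 16154/(-15858) = 16154*(-1/15858) = -8077/7929 ≈ -1.0187)
Z(v) = 1 + v (Z(v) = v + 1 = 1 + v)
(Z(9) + u) - 1*7930 = ((1 + 9) - 8077/7929) - 1*7930 = (10 - 8077/7929) - 7930 = 71213/7929 - 7930 = -62805757/7929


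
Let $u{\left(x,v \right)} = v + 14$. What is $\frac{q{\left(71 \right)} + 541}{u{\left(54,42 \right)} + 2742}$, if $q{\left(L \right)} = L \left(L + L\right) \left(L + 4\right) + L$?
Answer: $\frac{378381}{1399} \approx 270.47$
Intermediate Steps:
$u{\left(x,v \right)} = 14 + v$
$q{\left(L \right)} = L + 2 L^{2} \left(4 + L\right)$ ($q{\left(L \right)} = L 2 L \left(4 + L\right) + L = 2 L^{2} \left(4 + L\right) + L = L + 2 L^{2} \left(4 + L\right)$)
$\frac{q{\left(71 \right)} + 541}{u{\left(54,42 \right)} + 2742} = \frac{71 \left(1 + 2 \cdot 71^{2} + 8 \cdot 71\right) + 541}{\left(14 + 42\right) + 2742} = \frac{71 \left(1 + 2 \cdot 5041 + 568\right) + 541}{56 + 2742} = \frac{71 \left(1 + 10082 + 568\right) + 541}{2798} = \left(71 \cdot 10651 + 541\right) \frac{1}{2798} = \left(756221 + 541\right) \frac{1}{2798} = 756762 \cdot \frac{1}{2798} = \frac{378381}{1399}$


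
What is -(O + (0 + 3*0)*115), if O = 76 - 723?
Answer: 647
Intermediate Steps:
O = -647
-(O + (0 + 3*0)*115) = -(-647 + (0 + 3*0)*115) = -(-647 + (0 + 0)*115) = -(-647 + 0*115) = -(-647 + 0) = -1*(-647) = 647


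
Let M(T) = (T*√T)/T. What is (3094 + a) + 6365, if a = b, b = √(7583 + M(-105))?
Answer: 9459 + √(7583 + I*√105) ≈ 9546.1 + 0.058836*I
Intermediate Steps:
M(T) = √T (M(T) = T^(3/2)/T = √T)
b = √(7583 + I*√105) (b = √(7583 + √(-105)) = √(7583 + I*√105) ≈ 87.08 + 0.0588*I)
a = √(7583 + I*√105) ≈ 87.08 + 0.0588*I
(3094 + a) + 6365 = (3094 + √(7583 + I*√105)) + 6365 = 9459 + √(7583 + I*√105)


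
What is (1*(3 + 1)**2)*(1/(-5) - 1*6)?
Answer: -496/5 ≈ -99.200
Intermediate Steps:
(1*(3 + 1)**2)*(1/(-5) - 1*6) = (1*4**2)*(-1/5 - 6) = (1*16)*(-31/5) = 16*(-31/5) = -496/5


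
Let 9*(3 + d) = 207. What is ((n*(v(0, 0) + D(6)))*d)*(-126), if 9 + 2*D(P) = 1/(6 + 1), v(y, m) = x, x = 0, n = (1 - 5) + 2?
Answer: -22320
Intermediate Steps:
n = -2 (n = -4 + 2 = -2)
d = 20 (d = -3 + (⅑)*207 = -3 + 23 = 20)
v(y, m) = 0
D(P) = -31/7 (D(P) = -9/2 + 1/(2*(6 + 1)) = -9/2 + (½)/7 = -9/2 + (½)*(⅐) = -9/2 + 1/14 = -31/7)
((n*(v(0, 0) + D(6)))*d)*(-126) = (-2*(0 - 31/7)*20)*(-126) = (-2*(-31/7)*20)*(-126) = ((62/7)*20)*(-126) = (1240/7)*(-126) = -22320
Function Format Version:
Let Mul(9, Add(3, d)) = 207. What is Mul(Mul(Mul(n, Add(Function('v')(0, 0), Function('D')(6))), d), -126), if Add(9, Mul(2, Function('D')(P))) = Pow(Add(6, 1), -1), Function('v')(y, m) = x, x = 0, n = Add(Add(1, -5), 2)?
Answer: -22320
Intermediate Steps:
n = -2 (n = Add(-4, 2) = -2)
d = 20 (d = Add(-3, Mul(Rational(1, 9), 207)) = Add(-3, 23) = 20)
Function('v')(y, m) = 0
Function('D')(P) = Rational(-31, 7) (Function('D')(P) = Add(Rational(-9, 2), Mul(Rational(1, 2), Pow(Add(6, 1), -1))) = Add(Rational(-9, 2), Mul(Rational(1, 2), Pow(7, -1))) = Add(Rational(-9, 2), Mul(Rational(1, 2), Rational(1, 7))) = Add(Rational(-9, 2), Rational(1, 14)) = Rational(-31, 7))
Mul(Mul(Mul(n, Add(Function('v')(0, 0), Function('D')(6))), d), -126) = Mul(Mul(Mul(-2, Add(0, Rational(-31, 7))), 20), -126) = Mul(Mul(Mul(-2, Rational(-31, 7)), 20), -126) = Mul(Mul(Rational(62, 7), 20), -126) = Mul(Rational(1240, 7), -126) = -22320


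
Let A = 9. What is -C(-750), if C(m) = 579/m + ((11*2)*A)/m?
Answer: 259/250 ≈ 1.0360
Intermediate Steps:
C(m) = 777/m (C(m) = 579/m + ((11*2)*9)/m = 579/m + (22*9)/m = 579/m + 198/m = 777/m)
-C(-750) = -777/(-750) = -777*(-1)/750 = -1*(-259/250) = 259/250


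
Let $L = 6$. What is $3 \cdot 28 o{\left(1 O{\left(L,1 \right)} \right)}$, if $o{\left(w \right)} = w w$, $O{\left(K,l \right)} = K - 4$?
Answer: $336$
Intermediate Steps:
$O{\left(K,l \right)} = -4 + K$ ($O{\left(K,l \right)} = K - 4 = -4 + K$)
$o{\left(w \right)} = w^{2}$
$3 \cdot 28 o{\left(1 O{\left(L,1 \right)} \right)} = 3 \cdot 28 \left(1 \left(-4 + 6\right)\right)^{2} = 84 \left(1 \cdot 2\right)^{2} = 84 \cdot 2^{2} = 84 \cdot 4 = 336$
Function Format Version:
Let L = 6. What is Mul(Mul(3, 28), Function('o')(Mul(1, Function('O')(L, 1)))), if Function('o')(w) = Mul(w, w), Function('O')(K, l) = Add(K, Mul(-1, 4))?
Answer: 336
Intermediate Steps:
Function('O')(K, l) = Add(-4, K) (Function('O')(K, l) = Add(K, -4) = Add(-4, K))
Function('o')(w) = Pow(w, 2)
Mul(Mul(3, 28), Function('o')(Mul(1, Function('O')(L, 1)))) = Mul(Mul(3, 28), Pow(Mul(1, Add(-4, 6)), 2)) = Mul(84, Pow(Mul(1, 2), 2)) = Mul(84, Pow(2, 2)) = Mul(84, 4) = 336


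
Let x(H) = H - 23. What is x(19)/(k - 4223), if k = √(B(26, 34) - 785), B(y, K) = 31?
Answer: 16892/17834483 + 4*I*√754/17834483 ≈ 0.00094715 + 6.1586e-6*I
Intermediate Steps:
x(H) = -23 + H
k = I*√754 (k = √(31 - 785) = √(-754) = I*√754 ≈ 27.459*I)
x(19)/(k - 4223) = (-23 + 19)/(I*√754 - 4223) = -4/(-4223 + I*√754)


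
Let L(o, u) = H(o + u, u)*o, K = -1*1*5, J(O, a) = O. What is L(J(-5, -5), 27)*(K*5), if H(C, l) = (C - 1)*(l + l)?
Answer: 141750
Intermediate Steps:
H(C, l) = 2*l*(-1 + C) (H(C, l) = (-1 + C)*(2*l) = 2*l*(-1 + C))
K = -5 (K = -1*5 = -5)
L(o, u) = 2*o*u*(-1 + o + u) (L(o, u) = (2*u*(-1 + (o + u)))*o = (2*u*(-1 + o + u))*o = 2*o*u*(-1 + o + u))
L(J(-5, -5), 27)*(K*5) = (2*(-5)*27*(-1 - 5 + 27))*(-5*5) = (2*(-5)*27*21)*(-25) = -5670*(-25) = 141750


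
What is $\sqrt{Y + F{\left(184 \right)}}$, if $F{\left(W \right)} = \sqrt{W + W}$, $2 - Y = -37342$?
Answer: $2 \sqrt{9336 + \sqrt{23}} \approx 193.3$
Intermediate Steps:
$Y = 37344$ ($Y = 2 - -37342 = 2 + 37342 = 37344$)
$F{\left(W \right)} = \sqrt{2} \sqrt{W}$ ($F{\left(W \right)} = \sqrt{2 W} = \sqrt{2} \sqrt{W}$)
$\sqrt{Y + F{\left(184 \right)}} = \sqrt{37344 + \sqrt{2} \sqrt{184}} = \sqrt{37344 + \sqrt{2} \cdot 2 \sqrt{46}} = \sqrt{37344 + 4 \sqrt{23}}$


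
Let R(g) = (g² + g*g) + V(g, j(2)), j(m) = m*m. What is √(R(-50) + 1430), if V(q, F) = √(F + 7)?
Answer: √(6430 + √11) ≈ 80.208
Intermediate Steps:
j(m) = m²
V(q, F) = √(7 + F)
R(g) = √11 + 2*g² (R(g) = (g² + g*g) + √(7 + 2²) = (g² + g²) + √(7 + 4) = 2*g² + √11 = √11 + 2*g²)
√(R(-50) + 1430) = √((√11 + 2*(-50)²) + 1430) = √((√11 + 2*2500) + 1430) = √((√11 + 5000) + 1430) = √((5000 + √11) + 1430) = √(6430 + √11)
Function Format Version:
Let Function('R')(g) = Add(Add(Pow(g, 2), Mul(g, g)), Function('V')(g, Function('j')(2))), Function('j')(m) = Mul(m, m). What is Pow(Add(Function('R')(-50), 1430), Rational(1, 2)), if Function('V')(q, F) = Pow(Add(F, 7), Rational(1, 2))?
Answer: Pow(Add(6430, Pow(11, Rational(1, 2))), Rational(1, 2)) ≈ 80.208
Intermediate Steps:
Function('j')(m) = Pow(m, 2)
Function('V')(q, F) = Pow(Add(7, F), Rational(1, 2))
Function('R')(g) = Add(Pow(11, Rational(1, 2)), Mul(2, Pow(g, 2))) (Function('R')(g) = Add(Add(Pow(g, 2), Mul(g, g)), Pow(Add(7, Pow(2, 2)), Rational(1, 2))) = Add(Add(Pow(g, 2), Pow(g, 2)), Pow(Add(7, 4), Rational(1, 2))) = Add(Mul(2, Pow(g, 2)), Pow(11, Rational(1, 2))) = Add(Pow(11, Rational(1, 2)), Mul(2, Pow(g, 2))))
Pow(Add(Function('R')(-50), 1430), Rational(1, 2)) = Pow(Add(Add(Pow(11, Rational(1, 2)), Mul(2, Pow(-50, 2))), 1430), Rational(1, 2)) = Pow(Add(Add(Pow(11, Rational(1, 2)), Mul(2, 2500)), 1430), Rational(1, 2)) = Pow(Add(Add(Pow(11, Rational(1, 2)), 5000), 1430), Rational(1, 2)) = Pow(Add(Add(5000, Pow(11, Rational(1, 2))), 1430), Rational(1, 2)) = Pow(Add(6430, Pow(11, Rational(1, 2))), Rational(1, 2))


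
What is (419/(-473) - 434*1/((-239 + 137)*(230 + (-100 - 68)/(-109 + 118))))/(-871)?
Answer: 4413341/4440352774 ≈ 0.00099392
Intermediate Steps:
(419/(-473) - 434*1/((-239 + 137)*(230 + (-100 - 68)/(-109 + 118))))/(-871) = (419*(-1/473) - 434*(-1/(102*(230 - 168/9))))*(-1/871) = (-419/473 - 434*(-1/(102*(230 - 168*⅑))))*(-1/871) = (-419/473 - 434*(-1/(102*(230 - 56/3))))*(-1/871) = (-419/473 - 434/((634/3)*(-102)))*(-1/871) = (-419/473 - 434/(-21556))*(-1/871) = (-419/473 - 434*(-1/21556))*(-1/871) = (-419/473 + 217/10778)*(-1/871) = -4413341/5097994*(-1/871) = 4413341/4440352774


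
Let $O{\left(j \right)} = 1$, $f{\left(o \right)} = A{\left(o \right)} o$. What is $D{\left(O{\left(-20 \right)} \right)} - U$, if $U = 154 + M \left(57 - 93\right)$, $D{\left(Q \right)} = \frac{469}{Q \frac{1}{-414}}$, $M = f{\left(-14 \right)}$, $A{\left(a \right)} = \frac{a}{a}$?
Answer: $-194824$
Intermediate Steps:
$A{\left(a \right)} = 1$
$f{\left(o \right)} = o$ ($f{\left(o \right)} = 1 o = o$)
$M = -14$
$D{\left(Q \right)} = - \frac{194166}{Q}$ ($D{\left(Q \right)} = \frac{469}{Q \left(- \frac{1}{414}\right)} = \frac{469}{\left(- \frac{1}{414}\right) Q} = 469 \left(- \frac{414}{Q}\right) = - \frac{194166}{Q}$)
$U = 658$ ($U = 154 - 14 \left(57 - 93\right) = 154 - -504 = 154 + 504 = 658$)
$D{\left(O{\left(-20 \right)} \right)} - U = - \frac{194166}{1} - 658 = \left(-194166\right) 1 - 658 = -194166 - 658 = -194824$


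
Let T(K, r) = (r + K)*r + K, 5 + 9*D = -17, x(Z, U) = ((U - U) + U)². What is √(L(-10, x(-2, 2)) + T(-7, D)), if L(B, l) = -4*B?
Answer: √4543/9 ≈ 7.4891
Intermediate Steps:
x(Z, U) = U² (x(Z, U) = (0 + U)² = U²)
D = -22/9 (D = -5/9 + (⅑)*(-17) = -5/9 - 17/9 = -22/9 ≈ -2.4444)
T(K, r) = K + r*(K + r) (T(K, r) = (K + r)*r + K = r*(K + r) + K = K + r*(K + r))
√(L(-10, x(-2, 2)) + T(-7, D)) = √(-4*(-10) + (-7 + (-22/9)² - 7*(-22/9))) = √(40 + (-7 + 484/81 + 154/9)) = √(40 + 1303/81) = √(4543/81) = √4543/9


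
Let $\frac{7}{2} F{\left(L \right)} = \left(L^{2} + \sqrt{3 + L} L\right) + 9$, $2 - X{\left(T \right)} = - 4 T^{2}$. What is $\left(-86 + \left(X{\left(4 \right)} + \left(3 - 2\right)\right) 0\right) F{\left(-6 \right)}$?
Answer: $- \frac{7740}{7} + \frac{1032 i \sqrt{3}}{7} \approx -1105.7 + 255.35 i$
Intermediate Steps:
$X{\left(T \right)} = 2 + 4 T^{2}$ ($X{\left(T \right)} = 2 - - 4 T^{2} = 2 + 4 T^{2}$)
$F{\left(L \right)} = \frac{18}{7} + \frac{2 L^{2}}{7} + \frac{2 L \sqrt{3 + L}}{7}$ ($F{\left(L \right)} = \frac{2 \left(\left(L^{2} + \sqrt{3 + L} L\right) + 9\right)}{7} = \frac{2 \left(\left(L^{2} + L \sqrt{3 + L}\right) + 9\right)}{7} = \frac{2 \left(9 + L^{2} + L \sqrt{3 + L}\right)}{7} = \frac{18}{7} + \frac{2 L^{2}}{7} + \frac{2 L \sqrt{3 + L}}{7}$)
$\left(-86 + \left(X{\left(4 \right)} + \left(3 - 2\right)\right) 0\right) F{\left(-6 \right)} = \left(-86 + \left(\left(2 + 4 \cdot 4^{2}\right) + \left(3 - 2\right)\right) 0\right) \left(\frac{18}{7} + \frac{2 \left(-6\right)^{2}}{7} + \frac{2}{7} \left(-6\right) \sqrt{3 - 6}\right) = \left(-86 + \left(\left(2 + 4 \cdot 16\right) + \left(3 - 2\right)\right) 0\right) \left(\frac{18}{7} + \frac{2}{7} \cdot 36 + \frac{2}{7} \left(-6\right) \sqrt{-3}\right) = \left(-86 + \left(\left(2 + 64\right) + 1\right) 0\right) \left(\frac{18}{7} + \frac{72}{7} + \frac{2}{7} \left(-6\right) i \sqrt{3}\right) = \left(-86 + \left(66 + 1\right) 0\right) \left(\frac{18}{7} + \frac{72}{7} - \frac{12 i \sqrt{3}}{7}\right) = \left(-86 + 67 \cdot 0\right) \left(\frac{90}{7} - \frac{12 i \sqrt{3}}{7}\right) = \left(-86 + 0\right) \left(\frac{90}{7} - \frac{12 i \sqrt{3}}{7}\right) = - 86 \left(\frac{90}{7} - \frac{12 i \sqrt{3}}{7}\right) = - \frac{7740}{7} + \frac{1032 i \sqrt{3}}{7}$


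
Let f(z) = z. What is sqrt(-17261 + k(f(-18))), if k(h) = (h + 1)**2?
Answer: 2*I*sqrt(4243) ≈ 130.28*I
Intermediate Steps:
k(h) = (1 + h)**2
sqrt(-17261 + k(f(-18))) = sqrt(-17261 + (1 - 18)**2) = sqrt(-17261 + (-17)**2) = sqrt(-17261 + 289) = sqrt(-16972) = 2*I*sqrt(4243)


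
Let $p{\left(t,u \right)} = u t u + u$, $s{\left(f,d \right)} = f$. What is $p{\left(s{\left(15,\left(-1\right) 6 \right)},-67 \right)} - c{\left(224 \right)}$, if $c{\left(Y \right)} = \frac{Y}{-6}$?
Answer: $\frac{201916}{3} \approx 67305.0$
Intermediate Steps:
$p{\left(t,u \right)} = u + t u^{2}$ ($p{\left(t,u \right)} = t u u + u = t u^{2} + u = u + t u^{2}$)
$c{\left(Y \right)} = - \frac{Y}{6}$ ($c{\left(Y \right)} = Y \left(- \frac{1}{6}\right) = - \frac{Y}{6}$)
$p{\left(s{\left(15,\left(-1\right) 6 \right)},-67 \right)} - c{\left(224 \right)} = - 67 \left(1 + 15 \left(-67\right)\right) - \left(- \frac{1}{6}\right) 224 = - 67 \left(1 - 1005\right) - - \frac{112}{3} = \left(-67\right) \left(-1004\right) + \frac{112}{3} = 67268 + \frac{112}{3} = \frac{201916}{3}$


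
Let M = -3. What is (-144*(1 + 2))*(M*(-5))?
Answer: -6480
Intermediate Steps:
(-144*(1 + 2))*(M*(-5)) = (-144*(1 + 2))*(-3*(-5)) = -144*3*15 = -24*18*15 = -432*15 = -6480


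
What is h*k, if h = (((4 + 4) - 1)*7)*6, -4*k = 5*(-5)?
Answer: 3675/2 ≈ 1837.5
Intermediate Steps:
k = 25/4 (k = -5*(-5)/4 = -1/4*(-25) = 25/4 ≈ 6.2500)
h = 294 (h = ((8 - 1)*7)*6 = (7*7)*6 = 49*6 = 294)
h*k = 294*(25/4) = 3675/2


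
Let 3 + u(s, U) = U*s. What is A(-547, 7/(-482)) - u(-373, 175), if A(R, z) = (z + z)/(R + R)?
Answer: 17210805819/263654 ≈ 65278.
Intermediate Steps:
u(s, U) = -3 + U*s
A(R, z) = z/R (A(R, z) = (2*z)/((2*R)) = (2*z)*(1/(2*R)) = z/R)
A(-547, 7/(-482)) - u(-373, 175) = (7/(-482))/(-547) - (-3 + 175*(-373)) = (7*(-1/482))*(-1/547) - (-3 - 65275) = -7/482*(-1/547) - 1*(-65278) = 7/263654 + 65278 = 17210805819/263654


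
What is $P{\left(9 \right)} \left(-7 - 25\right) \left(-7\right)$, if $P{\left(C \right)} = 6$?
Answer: $1344$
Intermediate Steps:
$P{\left(9 \right)} \left(-7 - 25\right) \left(-7\right) = 6 \left(-7 - 25\right) \left(-7\right) = 6 \left(-32\right) \left(-7\right) = \left(-192\right) \left(-7\right) = 1344$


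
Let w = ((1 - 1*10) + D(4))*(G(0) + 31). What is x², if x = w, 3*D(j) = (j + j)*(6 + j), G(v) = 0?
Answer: 2699449/9 ≈ 2.9994e+5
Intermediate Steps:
D(j) = 2*j*(6 + j)/3 (D(j) = ((j + j)*(6 + j))/3 = ((2*j)*(6 + j))/3 = (2*j*(6 + j))/3 = 2*j*(6 + j)/3)
w = 1643/3 (w = ((1 - 1*10) + (⅔)*4*(6 + 4))*(0 + 31) = ((1 - 10) + (⅔)*4*10)*31 = (-9 + 80/3)*31 = (53/3)*31 = 1643/3 ≈ 547.67)
x = 1643/3 ≈ 547.67
x² = (1643/3)² = 2699449/9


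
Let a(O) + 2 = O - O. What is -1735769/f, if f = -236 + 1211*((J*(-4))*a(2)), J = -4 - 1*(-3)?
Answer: 1735769/9924 ≈ 174.91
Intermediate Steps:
a(O) = -2 (a(O) = -2 + (O - O) = -2 + 0 = -2)
J = -1 (J = -4 + 3 = -1)
f = -9924 (f = -236 + 1211*(-1*(-4)*(-2)) = -236 + 1211*(4*(-2)) = -236 + 1211*(-8) = -236 - 9688 = -9924)
-1735769/f = -1735769/(-9924) = -1735769*(-1/9924) = 1735769/9924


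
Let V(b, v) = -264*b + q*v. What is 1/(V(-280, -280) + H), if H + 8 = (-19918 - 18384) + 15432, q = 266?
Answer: -1/23438 ≈ -4.2666e-5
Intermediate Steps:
V(b, v) = -264*b + 266*v
H = -22878 (H = -8 + ((-19918 - 18384) + 15432) = -8 + (-38302 + 15432) = -8 - 22870 = -22878)
1/(V(-280, -280) + H) = 1/((-264*(-280) + 266*(-280)) - 22878) = 1/((73920 - 74480) - 22878) = 1/(-560 - 22878) = 1/(-23438) = -1/23438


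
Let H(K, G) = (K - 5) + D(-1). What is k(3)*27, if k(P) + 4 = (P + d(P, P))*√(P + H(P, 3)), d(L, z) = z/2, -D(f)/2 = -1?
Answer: -108 + 243*√3/2 ≈ 102.44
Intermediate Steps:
D(f) = 2 (D(f) = -2*(-1) = 2)
d(L, z) = z/2 (d(L, z) = z*(½) = z/2)
H(K, G) = -3 + K (H(K, G) = (K - 5) + 2 = (-5 + K) + 2 = -3 + K)
k(P) = -4 + 3*P*√(-3 + 2*P)/2 (k(P) = -4 + (P + P/2)*√(P + (-3 + P)) = -4 + (3*P/2)*√(-3 + 2*P) = -4 + 3*P*√(-3 + 2*P)/2)
k(3)*27 = (-4 + (3/2)*3*√(-3 + 2*3))*27 = (-4 + (3/2)*3*√(-3 + 6))*27 = (-4 + (3/2)*3*√3)*27 = (-4 + 9*√3/2)*27 = -108 + 243*√3/2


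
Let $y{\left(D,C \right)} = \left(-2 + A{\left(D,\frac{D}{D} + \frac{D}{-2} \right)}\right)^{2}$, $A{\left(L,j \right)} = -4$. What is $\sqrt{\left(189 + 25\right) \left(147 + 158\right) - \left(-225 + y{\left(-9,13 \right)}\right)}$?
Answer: $\sqrt{65459} \approx 255.85$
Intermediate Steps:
$y{\left(D,C \right)} = 36$ ($y{\left(D,C \right)} = \left(-2 - 4\right)^{2} = \left(-6\right)^{2} = 36$)
$\sqrt{\left(189 + 25\right) \left(147 + 158\right) - \left(-225 + y{\left(-9,13 \right)}\right)} = \sqrt{\left(189 + 25\right) \left(147 + 158\right) + \left(225 - 36\right)} = \sqrt{214 \cdot 305 + \left(225 - 36\right)} = \sqrt{65270 + 189} = \sqrt{65459}$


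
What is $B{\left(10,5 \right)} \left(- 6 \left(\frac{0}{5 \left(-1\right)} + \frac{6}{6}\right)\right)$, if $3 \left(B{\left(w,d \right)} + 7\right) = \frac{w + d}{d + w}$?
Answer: $40$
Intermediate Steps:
$B{\left(w,d \right)} = - \frac{20}{3}$ ($B{\left(w,d \right)} = -7 + \frac{\left(w + d\right) \frac{1}{d + w}}{3} = -7 + \frac{\left(d + w\right) \frac{1}{d + w}}{3} = -7 + \frac{1}{3} \cdot 1 = -7 + \frac{1}{3} = - \frac{20}{3}$)
$B{\left(10,5 \right)} \left(- 6 \left(\frac{0}{5 \left(-1\right)} + \frac{6}{6}\right)\right) = - \frac{20 \left(- 6 \left(\frac{0}{5 \left(-1\right)} + \frac{6}{6}\right)\right)}{3} = - \frac{20 \left(- 6 \left(\frac{0}{-5} + 6 \cdot \frac{1}{6}\right)\right)}{3} = - \frac{20 \left(- 6 \left(0 \left(- \frac{1}{5}\right) + 1\right)\right)}{3} = - \frac{20 \left(- 6 \left(0 + 1\right)\right)}{3} = - \frac{20 \left(\left(-6\right) 1\right)}{3} = \left(- \frac{20}{3}\right) \left(-6\right) = 40$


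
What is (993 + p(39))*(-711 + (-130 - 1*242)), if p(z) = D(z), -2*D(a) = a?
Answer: -2108601/2 ≈ -1.0543e+6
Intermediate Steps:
D(a) = -a/2
p(z) = -z/2
(993 + p(39))*(-711 + (-130 - 1*242)) = (993 - 1/2*39)*(-711 + (-130 - 1*242)) = (993 - 39/2)*(-711 + (-130 - 242)) = 1947*(-711 - 372)/2 = (1947/2)*(-1083) = -2108601/2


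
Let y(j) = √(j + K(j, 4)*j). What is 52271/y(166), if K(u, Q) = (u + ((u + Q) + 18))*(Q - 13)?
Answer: -52271*I*√10790/75530 ≈ -71.887*I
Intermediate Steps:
K(u, Q) = (-13 + Q)*(18 + Q + 2*u) (K(u, Q) = (u + ((Q + u) + 18))*(-13 + Q) = (u + (18 + Q + u))*(-13 + Q) = (18 + Q + 2*u)*(-13 + Q) = (-13 + Q)*(18 + Q + 2*u))
y(j) = √(j + j*(-198 - 18*j)) (y(j) = √(j + (-234 + 4² - 26*j + 5*4 + 2*4*j)*j) = √(j + (-234 + 16 - 26*j + 20 + 8*j)*j) = √(j + (-198 - 18*j)*j) = √(j + j*(-198 - 18*j)))
52271/y(166) = 52271/(√(-1*166*(197 + 18*166))) = 52271/(√(-1*166*(197 + 2988))) = 52271/(√(-1*166*3185)) = 52271/(√(-528710)) = 52271/((7*I*√10790)) = 52271*(-I*√10790/75530) = -52271*I*√10790/75530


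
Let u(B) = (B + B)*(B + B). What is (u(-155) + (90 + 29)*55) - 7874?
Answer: 94771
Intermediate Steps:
u(B) = 4*B² (u(B) = (2*B)*(2*B) = 4*B²)
(u(-155) + (90 + 29)*55) - 7874 = (4*(-155)² + (90 + 29)*55) - 7874 = (4*24025 + 119*55) - 7874 = (96100 + 6545) - 7874 = 102645 - 7874 = 94771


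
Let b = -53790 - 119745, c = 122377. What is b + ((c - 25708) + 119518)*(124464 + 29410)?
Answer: 33265384903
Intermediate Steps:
b = -173535
b + ((c - 25708) + 119518)*(124464 + 29410) = -173535 + ((122377 - 25708) + 119518)*(124464 + 29410) = -173535 + (96669 + 119518)*153874 = -173535 + 216187*153874 = -173535 + 33265558438 = 33265384903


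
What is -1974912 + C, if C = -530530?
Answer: -2505442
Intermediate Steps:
-1974912 + C = -1974912 - 530530 = -2505442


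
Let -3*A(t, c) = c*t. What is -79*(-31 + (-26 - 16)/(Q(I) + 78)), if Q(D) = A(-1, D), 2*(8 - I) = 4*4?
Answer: 32390/13 ≈ 2491.5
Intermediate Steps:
I = 0 (I = 8 - 2*4 = 8 - 1/2*16 = 8 - 8 = 0)
A(t, c) = -c*t/3
Q(D) = D/3 (Q(D) = -1/3*D*(-1) = D/3)
-79*(-31 + (-26 - 16)/(Q(I) + 78)) = -79*(-31 + (-26 - 16)/((1/3)*0 + 78)) = -79*(-31 - 42/(0 + 78)) = -79*(-31 - 42/78) = -79*(-31 - 42*1/78) = -79*(-31 - 7/13) = -79*(-410/13) = 32390/13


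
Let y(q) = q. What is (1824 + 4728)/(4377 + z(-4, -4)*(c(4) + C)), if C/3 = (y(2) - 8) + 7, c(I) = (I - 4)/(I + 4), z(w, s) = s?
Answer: 728/485 ≈ 1.5010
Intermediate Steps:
c(I) = (-4 + I)/(4 + I)
C = 3 (C = 3*((2 - 8) + 7) = 3*(-6 + 7) = 3*1 = 3)
(1824 + 4728)/(4377 + z(-4, -4)*(c(4) + C)) = (1824 + 4728)/(4377 - 4*((-4 + 4)/(4 + 4) + 3)) = 6552/(4377 - 4*(0/8 + 3)) = 6552/(4377 - 4*((⅛)*0 + 3)) = 6552/(4377 - 4*(0 + 3)) = 6552/(4377 - 4*3) = 6552/(4377 - 12) = 6552/4365 = 6552*(1/4365) = 728/485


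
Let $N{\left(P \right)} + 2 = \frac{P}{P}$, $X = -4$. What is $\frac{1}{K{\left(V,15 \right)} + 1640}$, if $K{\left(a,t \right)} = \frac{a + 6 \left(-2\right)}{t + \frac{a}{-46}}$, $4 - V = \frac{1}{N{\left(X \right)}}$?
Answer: $\frac{685}{1123078} \approx 0.00060993$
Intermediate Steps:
$N{\left(P \right)} = -1$ ($N{\left(P \right)} = -2 + \frac{P}{P} = -2 + 1 = -1$)
$V = 5$ ($V = 4 - \frac{1}{-1} = 4 - -1 = 4 + 1 = 5$)
$K{\left(a,t \right)} = \frac{-12 + a}{t - \frac{a}{46}}$ ($K{\left(a,t \right)} = \frac{a - 12}{t + a \left(- \frac{1}{46}\right)} = \frac{-12 + a}{t - \frac{a}{46}}$)
$\frac{1}{K{\left(V,15 \right)} + 1640} = \frac{1}{\frac{46 \left(12 - 5\right)}{5 - 690} + 1640} = \frac{1}{46 \frac{1}{-685} \cdot 7 + 1640} = \frac{1}{46 \left(- \frac{1}{685}\right) 7 + 1640} = \frac{1}{- \frac{322}{685} + 1640} = \frac{1}{\frac{1123078}{685}} = \frac{685}{1123078}$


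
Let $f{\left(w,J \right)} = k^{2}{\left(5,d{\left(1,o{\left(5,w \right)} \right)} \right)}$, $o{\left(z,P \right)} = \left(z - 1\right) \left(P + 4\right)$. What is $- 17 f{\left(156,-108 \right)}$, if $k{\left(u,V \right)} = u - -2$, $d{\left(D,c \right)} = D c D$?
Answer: $-833$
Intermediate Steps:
$o{\left(z,P \right)} = \left(-1 + z\right) \left(4 + P\right)$
$d{\left(D,c \right)} = c D^{2}$
$k{\left(u,V \right)} = 2 + u$ ($k{\left(u,V \right)} = u + 2 = 2 + u$)
$f{\left(w,J \right)} = 49$ ($f{\left(w,J \right)} = \left(2 + 5\right)^{2} = 7^{2} = 49$)
$- 17 f{\left(156,-108 \right)} = \left(-17\right) 49 = -833$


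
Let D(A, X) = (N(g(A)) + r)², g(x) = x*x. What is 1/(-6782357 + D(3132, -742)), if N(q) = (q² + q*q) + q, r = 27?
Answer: 1/37036851709036336079931615652 ≈ 2.7000e-29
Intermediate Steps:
g(x) = x²
N(q) = q + 2*q² (N(q) = (q² + q²) + q = 2*q² + q = q + 2*q²)
D(A, X) = (27 + A²*(1 + 2*A²))² (D(A, X) = (A²*(1 + 2*A²) + 27)² = (27 + A²*(1 + 2*A²))²)
1/(-6782357 + D(3132, -742)) = 1/(-6782357 + (27 + 3132² + 2*3132⁴)²) = 1/(-6782357 + (27 + 9809424 + 2*96224799211776)²) = 1/(-6782357 + (27 + 9809424 + 192449598423552)²) = 1/(-6782357 + 192449608233003²) = 1/(-6782357 + 37036851709036336079938398009) = 1/37036851709036336079931615652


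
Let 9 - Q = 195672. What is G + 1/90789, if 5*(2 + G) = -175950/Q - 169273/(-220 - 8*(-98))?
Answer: -344239208413759/5566068406860 ≈ -61.846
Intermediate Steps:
Q = -195663 (Q = 9 - 1*195672 = 9 - 195672 = -195663)
G = -11374922173/183923220 (G = -2 + (-175950/(-195663) - 169273/(-220 - 8*(-98)))/5 = -2 + (-175950*(-1/195663) - 169273/(-220 + 784))/5 = -2 + (58650/65221 - 169273/564)/5 = -2 + (⅕)*(-11007075733/36784644) = -2 - 11007075733/183923220 = -11374922173/183923220 ≈ -61.846)
G + 1/90789 = -11374922173/183923220 + 1/90789 = -344239208413759/5566068406860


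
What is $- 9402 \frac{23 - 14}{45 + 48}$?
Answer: $- \frac{28206}{31} \approx -909.87$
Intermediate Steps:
$- 9402 \frac{23 - 14}{45 + 48} = - 9402 \cdot \frac{9}{93} = - 9402 \cdot 9 \cdot \frac{1}{93} = \left(-9402\right) \frac{3}{31} = - \frac{28206}{31}$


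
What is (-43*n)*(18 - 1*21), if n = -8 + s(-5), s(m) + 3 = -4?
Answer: -1935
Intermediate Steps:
s(m) = -7 (s(m) = -3 - 4 = -7)
n = -15 (n = -8 - 7 = -15)
(-43*n)*(18 - 1*21) = (-43*(-15))*(18 - 1*21) = 645*(18 - 21) = 645*(-3) = -1935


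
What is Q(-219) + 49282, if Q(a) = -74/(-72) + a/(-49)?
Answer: 86943145/1764 ≈ 49288.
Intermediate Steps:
Q(a) = 37/36 - a/49 (Q(a) = -74*(-1/72) + a*(-1/49) = 37/36 - a/49)
Q(-219) + 49282 = (37/36 - 1/49*(-219)) + 49282 = (37/36 + 219/49) + 49282 = 9697/1764 + 49282 = 86943145/1764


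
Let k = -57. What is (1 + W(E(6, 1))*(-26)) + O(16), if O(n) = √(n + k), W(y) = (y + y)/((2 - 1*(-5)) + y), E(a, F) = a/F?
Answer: -23 + I*√41 ≈ -23.0 + 6.4031*I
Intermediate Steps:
W(y) = 2*y/(7 + y) (W(y) = (2*y)/((2 + 5) + y) = (2*y)/(7 + y) = 2*y/(7 + y))
O(n) = √(-57 + n) (O(n) = √(n - 57) = √(-57 + n))
(1 + W(E(6, 1))*(-26)) + O(16) = (1 + (2*(6/1)/(7 + 6/1))*(-26)) + √(-57 + 16) = (1 + (2*(6*1)/(7 + 6*1))*(-26)) + √(-41) = (1 + (2*6/(7 + 6))*(-26)) + I*√41 = (1 + (2*6/13)*(-26)) + I*√41 = (1 + (2*6*(1/13))*(-26)) + I*√41 = (1 + (12/13)*(-26)) + I*√41 = (1 - 24) + I*√41 = -23 + I*√41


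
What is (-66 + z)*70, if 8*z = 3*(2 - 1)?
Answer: -18375/4 ≈ -4593.8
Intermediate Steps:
z = 3/8 (z = (3*(2 - 1))/8 = (3*1)/8 = (⅛)*3 = 3/8 ≈ 0.37500)
(-66 + z)*70 = (-66 + 3/8)*70 = -525/8*70 = -18375/4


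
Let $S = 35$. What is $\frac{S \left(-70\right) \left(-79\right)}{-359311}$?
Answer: $- \frac{193550}{359311} \approx -0.53867$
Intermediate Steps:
$\frac{S \left(-70\right) \left(-79\right)}{-359311} = \frac{35 \left(-70\right) \left(-79\right)}{-359311} = \left(-2450\right) \left(-79\right) \left(- \frac{1}{359311}\right) = 193550 \left(- \frac{1}{359311}\right) = - \frac{193550}{359311}$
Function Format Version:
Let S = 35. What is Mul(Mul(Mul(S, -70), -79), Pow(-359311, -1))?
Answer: Rational(-193550, 359311) ≈ -0.53867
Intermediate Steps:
Mul(Mul(Mul(S, -70), -79), Pow(-359311, -1)) = Mul(Mul(Mul(35, -70), -79), Pow(-359311, -1)) = Mul(Mul(-2450, -79), Rational(-1, 359311)) = Mul(193550, Rational(-1, 359311)) = Rational(-193550, 359311)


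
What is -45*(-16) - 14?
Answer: 706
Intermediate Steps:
-45*(-16) - 14 = 720 - 14 = 706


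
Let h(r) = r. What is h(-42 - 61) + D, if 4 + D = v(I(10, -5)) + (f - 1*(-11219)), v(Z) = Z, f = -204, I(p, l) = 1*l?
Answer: 10903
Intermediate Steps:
I(p, l) = l
D = 11006 (D = -4 + (-5 + (-204 - 1*(-11219))) = -4 + (-5 + (-204 + 11219)) = -4 + (-5 + 11015) = -4 + 11010 = 11006)
h(-42 - 61) + D = (-42 - 61) + 11006 = -103 + 11006 = 10903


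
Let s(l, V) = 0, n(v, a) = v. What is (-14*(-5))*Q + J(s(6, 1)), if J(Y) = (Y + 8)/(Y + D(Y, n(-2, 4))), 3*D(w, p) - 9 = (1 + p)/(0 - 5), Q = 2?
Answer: 3280/23 ≈ 142.61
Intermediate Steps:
D(w, p) = 44/15 - p/15 (D(w, p) = 3 + ((1 + p)/(0 - 5))/3 = 3 + ((1 + p)/(-5))/3 = 3 + ((1 + p)*(-1/5))/3 = 3 + (-1/5 - p/5)/3 = 3 + (-1/15 - p/15) = 44/15 - p/15)
J(Y) = (8 + Y)/(46/15 + Y) (J(Y) = (Y + 8)/(Y + (44/15 - 1/15*(-2))) = (8 + Y)/(Y + (44/15 + 2/15)) = (8 + Y)/(Y + 46/15) = (8 + Y)/(46/15 + Y))
(-14*(-5))*Q + J(s(6, 1)) = -14*(-5)*2 + 15*(8 + 0)/(46 + 15*0) = 70*2 + 15*8/(46 + 0) = 140 + 15*8/46 = 140 + 15*(1/46)*8 = 140 + 60/23 = 3280/23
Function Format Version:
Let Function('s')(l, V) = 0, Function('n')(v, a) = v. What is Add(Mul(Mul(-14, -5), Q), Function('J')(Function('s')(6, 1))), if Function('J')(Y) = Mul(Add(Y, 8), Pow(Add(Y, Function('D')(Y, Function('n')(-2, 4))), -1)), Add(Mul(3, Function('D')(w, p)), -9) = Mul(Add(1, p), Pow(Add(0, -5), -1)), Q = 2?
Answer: Rational(3280, 23) ≈ 142.61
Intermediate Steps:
Function('D')(w, p) = Add(Rational(44, 15), Mul(Rational(-1, 15), p)) (Function('D')(w, p) = Add(3, Mul(Rational(1, 3), Mul(Add(1, p), Pow(Add(0, -5), -1)))) = Add(3, Mul(Rational(1, 3), Mul(Add(1, p), Pow(-5, -1)))) = Add(3, Mul(Rational(1, 3), Mul(Add(1, p), Rational(-1, 5)))) = Add(3, Mul(Rational(1, 3), Add(Rational(-1, 5), Mul(Rational(-1, 5), p)))) = Add(3, Add(Rational(-1, 15), Mul(Rational(-1, 15), p))) = Add(Rational(44, 15), Mul(Rational(-1, 15), p)))
Function('J')(Y) = Mul(Pow(Add(Rational(46, 15), Y), -1), Add(8, Y)) (Function('J')(Y) = Mul(Add(Y, 8), Pow(Add(Y, Add(Rational(44, 15), Mul(Rational(-1, 15), -2))), -1)) = Mul(Add(8, Y), Pow(Add(Y, Add(Rational(44, 15), Rational(2, 15))), -1)) = Mul(Add(8, Y), Pow(Add(Y, Rational(46, 15)), -1)) = Mul(Add(8, Y), Pow(Add(Rational(46, 15), Y), -1)) = Mul(Pow(Add(Rational(46, 15), Y), -1), Add(8, Y)))
Add(Mul(Mul(-14, -5), Q), Function('J')(Function('s')(6, 1))) = Add(Mul(Mul(-14, -5), 2), Mul(15, Pow(Add(46, Mul(15, 0)), -1), Add(8, 0))) = Add(Mul(70, 2), Mul(15, Pow(Add(46, 0), -1), 8)) = Add(140, Mul(15, Pow(46, -1), 8)) = Add(140, Mul(15, Rational(1, 46), 8)) = Add(140, Rational(60, 23)) = Rational(3280, 23)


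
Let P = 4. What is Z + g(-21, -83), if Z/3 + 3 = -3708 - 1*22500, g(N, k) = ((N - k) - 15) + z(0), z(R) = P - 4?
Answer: -78586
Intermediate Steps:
z(R) = 0 (z(R) = 4 - 4 = 0)
g(N, k) = -15 + N - k (g(N, k) = ((N - k) - 15) + 0 = (-15 + N - k) + 0 = -15 + N - k)
Z = -78633 (Z = -9 + 3*(-3708 - 1*22500) = -9 + 3*(-3708 - 22500) = -9 + 3*(-26208) = -9 - 78624 = -78633)
Z + g(-21, -83) = -78633 + (-15 - 21 - 1*(-83)) = -78633 + (-15 - 21 + 83) = -78633 + 47 = -78586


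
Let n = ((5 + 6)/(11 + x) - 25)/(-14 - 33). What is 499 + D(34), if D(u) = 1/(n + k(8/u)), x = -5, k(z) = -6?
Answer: 774665/1553 ≈ 498.82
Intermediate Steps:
n = 139/282 (n = ((5 + 6)/(11 - 5) - 25)/(-14 - 33) = (11/6 - 25)/(-47) = (11*(⅙) - 25)*(-1/47) = (11/6 - 25)*(-1/47) = -139/6*(-1/47) = 139/282 ≈ 0.49291)
D(u) = -282/1553 (D(u) = 1/(139/282 - 6) = 1/(-1553/282) = -282/1553)
499 + D(34) = 499 - 282/1553 = 774665/1553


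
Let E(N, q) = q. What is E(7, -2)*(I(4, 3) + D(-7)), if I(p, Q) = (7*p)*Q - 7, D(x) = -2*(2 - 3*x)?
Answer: -62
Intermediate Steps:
D(x) = -4 + 6*x
I(p, Q) = -7 + 7*Q*p (I(p, Q) = 7*Q*p - 7 = -7 + 7*Q*p)
E(7, -2)*(I(4, 3) + D(-7)) = -2*((-7 + 7*3*4) + (-4 + 6*(-7))) = -2*((-7 + 84) + (-4 - 42)) = -2*(77 - 46) = -2*31 = -62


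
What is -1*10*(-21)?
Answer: 210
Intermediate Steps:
-1*10*(-21) = -10*(-21) = 210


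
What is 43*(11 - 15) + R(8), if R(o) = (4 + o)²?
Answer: -28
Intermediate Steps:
43*(11 - 15) + R(8) = 43*(11 - 15) + (4 + 8)² = 43*(-4) + 12² = -172 + 144 = -28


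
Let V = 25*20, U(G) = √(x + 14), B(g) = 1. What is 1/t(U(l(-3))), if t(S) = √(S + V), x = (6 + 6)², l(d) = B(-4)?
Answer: (500 + √158)^(-½) ≈ 0.044170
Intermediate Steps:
l(d) = 1
x = 144 (x = 12² = 144)
U(G) = √158 (U(G) = √(144 + 14) = √158)
V = 500
t(S) = √(500 + S) (t(S) = √(S + 500) = √(500 + S))
1/t(U(l(-3))) = 1/(√(500 + √158)) = (500 + √158)^(-½)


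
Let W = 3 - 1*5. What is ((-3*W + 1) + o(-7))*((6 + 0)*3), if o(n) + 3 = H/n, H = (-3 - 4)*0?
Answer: 72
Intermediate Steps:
W = -2 (W = 3 - 5 = -2)
H = 0 (H = -7*0 = 0)
o(n) = -3 (o(n) = -3 + 0/n = -3 + 0 = -3)
((-3*W + 1) + o(-7))*((6 + 0)*3) = ((-3*(-2) + 1) - 3)*((6 + 0)*3) = ((6 + 1) - 3)*(6*3) = (7 - 3)*18 = 4*18 = 72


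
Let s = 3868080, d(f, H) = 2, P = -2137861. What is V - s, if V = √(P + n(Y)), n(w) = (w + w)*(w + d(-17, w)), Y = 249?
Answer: -3868080 + I*√2012863 ≈ -3.8681e+6 + 1418.8*I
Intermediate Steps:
n(w) = 2*w*(2 + w) (n(w) = (w + w)*(w + 2) = (2*w)*(2 + w) = 2*w*(2 + w))
V = I*√2012863 (V = √(-2137861 + 2*249*(2 + 249)) = √(-2137861 + 2*249*251) = √(-2137861 + 124998) = √(-2012863) = I*√2012863 ≈ 1418.8*I)
V - s = I*√2012863 - 1*3868080 = I*√2012863 - 3868080 = -3868080 + I*√2012863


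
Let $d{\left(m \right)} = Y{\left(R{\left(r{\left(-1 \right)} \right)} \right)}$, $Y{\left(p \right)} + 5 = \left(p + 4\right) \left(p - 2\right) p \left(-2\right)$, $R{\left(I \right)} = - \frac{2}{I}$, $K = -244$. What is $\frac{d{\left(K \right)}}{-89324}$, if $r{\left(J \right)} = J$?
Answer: $\frac{5}{89324} \approx 5.5976 \cdot 10^{-5}$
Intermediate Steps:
$Y{\left(p \right)} = -5 - 2 p \left(-2 + p\right) \left(4 + p\right)$ ($Y{\left(p \right)} = -5 + \left(p + 4\right) \left(p - 2\right) p \left(-2\right) = -5 + \left(4 + p\right) \left(-2 + p\right) p \left(-2\right) = -5 + \left(-2 + p\right) \left(4 + p\right) p \left(-2\right) = -5 + p \left(-2 + p\right) \left(4 + p\right) \left(-2\right) = -5 - 2 p \left(-2 + p\right) \left(4 + p\right)$)
$d{\left(m \right)} = -5$ ($d{\left(m \right)} = -5 - 4 \left(- \frac{2}{-1}\right)^{2} - 2 \left(- \frac{2}{-1}\right)^{3} + 16 \left(- \frac{2}{-1}\right) = -5 - 4 \left(\left(-2\right) \left(-1\right)\right)^{2} - 2 \left(\left(-2\right) \left(-1\right)\right)^{3} + 16 \left(\left(-2\right) \left(-1\right)\right) = -5 - 4 \cdot 2^{2} - 2 \cdot 2^{3} + 16 \cdot 2 = -5 - 16 - 16 + 32 = -5$)
$\frac{d{\left(K \right)}}{-89324} = - \frac{5}{-89324} = \left(-5\right) \left(- \frac{1}{89324}\right) = \frac{5}{89324}$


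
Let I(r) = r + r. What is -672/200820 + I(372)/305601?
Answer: -1554272/1704744245 ≈ -0.00091173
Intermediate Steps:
I(r) = 2*r
-672/200820 + I(372)/305601 = -672/200820 + (2*372)/305601 = -672*1/200820 + 744*(1/305601) = -56/16735 + 248/101867 = -1554272/1704744245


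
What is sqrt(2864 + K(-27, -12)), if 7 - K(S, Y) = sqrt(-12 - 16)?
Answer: sqrt(2871 - 2*I*sqrt(7)) ≈ 53.582 - 0.0494*I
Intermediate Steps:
K(S, Y) = 7 - 2*I*sqrt(7) (K(S, Y) = 7 - sqrt(-12 - 16) = 7 - sqrt(-28) = 7 - 2*I*sqrt(7))
sqrt(2864 + K(-27, -12)) = sqrt(2864 + (7 - 2*I*sqrt(7))) = sqrt(2871 - 2*I*sqrt(7))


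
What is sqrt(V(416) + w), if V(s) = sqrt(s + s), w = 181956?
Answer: 2*sqrt(45489 + 2*sqrt(13)) ≈ 426.60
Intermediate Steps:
V(s) = sqrt(2)*sqrt(s) (V(s) = sqrt(2*s) = sqrt(2)*sqrt(s))
sqrt(V(416) + w) = sqrt(sqrt(2)*sqrt(416) + 181956) = sqrt(sqrt(2)*(4*sqrt(26)) + 181956) = sqrt(8*sqrt(13) + 181956) = sqrt(181956 + 8*sqrt(13))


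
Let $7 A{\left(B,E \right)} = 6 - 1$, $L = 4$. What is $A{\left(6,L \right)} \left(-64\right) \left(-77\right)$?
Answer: $3520$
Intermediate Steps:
$A{\left(B,E \right)} = \frac{5}{7}$ ($A{\left(B,E \right)} = \frac{6 - 1}{7} = \frac{1}{7} \cdot 5 = \frac{5}{7}$)
$A{\left(6,L \right)} \left(-64\right) \left(-77\right) = \frac{5}{7} \left(-64\right) \left(-77\right) = \left(- \frac{320}{7}\right) \left(-77\right) = 3520$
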